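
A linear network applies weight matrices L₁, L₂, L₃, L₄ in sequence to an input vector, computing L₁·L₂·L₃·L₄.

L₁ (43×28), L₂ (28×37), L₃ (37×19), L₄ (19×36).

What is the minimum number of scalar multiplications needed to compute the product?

Adjacent pairs: L₁L₂ = 43·28·37 = 44548; L₂L₃ = 28·37·19 = 19684; L₃L₄ = 37·19·36 = 25308.
Length 3: L₁..L₃: k=1: 0+19684+43·28·19=42560; k=2: 44548+0+43·37·19=74777 → min 42560 | L₂..L₄: k=2: 0+25308+28·37·36=62604; k=3: 19684+0+28·19·36=38836 → min 38836.
Length 4: L₁..L₄: k=1: 0+38836+43·28·36=82180; k=2: 44548+25308+43·37·36=127132; k=3: 42560+0+43·19·36=71972 → min 71972.
Optimal order: ((L₁·(L₂·L₃))·L₄) with cost 71972.

71972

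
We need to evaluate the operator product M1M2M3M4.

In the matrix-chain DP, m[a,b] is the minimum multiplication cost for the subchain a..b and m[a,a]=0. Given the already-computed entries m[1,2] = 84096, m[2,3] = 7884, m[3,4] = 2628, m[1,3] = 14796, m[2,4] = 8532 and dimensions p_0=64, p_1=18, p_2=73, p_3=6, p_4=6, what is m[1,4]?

15444

m[1,4] = min over k∈[1,3] of m[1,k]+m[k+1,4]+p_{0}·p_k·p_{4}.
k=1: 0 + 8532 + 64·18·6 = 15444; k=2: 84096 + 2628 + 64·73·6 = 114756; k=3: 14796 + 0 + 64·6·6 = 17100.
Minimum: 15444 at k=1.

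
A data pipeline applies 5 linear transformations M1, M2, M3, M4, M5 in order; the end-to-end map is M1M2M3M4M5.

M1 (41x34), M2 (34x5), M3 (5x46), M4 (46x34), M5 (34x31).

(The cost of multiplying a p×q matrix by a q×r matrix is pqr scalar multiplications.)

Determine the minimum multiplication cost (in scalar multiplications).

Adjacent pairs: M1M2 = 41·34·5 = 6970; M2M3 = 34·5·46 = 7820; M3M4 = 5·46·34 = 7820; M4M5 = 46·34·31 = 48484.
Length 3: M1..M3: k=1: 0+7820+41·34·46=71944; k=2: 6970+0+41·5·46=16400 → min 16400 | M2..M4: k=2: 0+7820+34·5·34=13600; k=3: 7820+0+34·46·34=60996 → min 13600 | M3..M5: k=3: 0+48484+5·46·31=55614; k=4: 7820+0+5·34·31=13090 → min 13090.
Length 4: M1..M4: k=1: 0+13600+41·34·34=60996; k=2: 6970+7820+41·5·34=21760; k=3: 16400+0+41·46·34=80524 → min 21760 | M2..M5: k=2: 0+13090+34·5·31=18360; k=3: 7820+48484+34·46·31=104788; k=4: 13600+0+34·34·31=49436 → min 18360.
Length 5: M1..M5: k=1: 0+18360+41·34·31=61574; k=2: 6970+13090+41·5·31=26415; k=3: 16400+48484+41·46·31=123350; k=4: 21760+0+41·34·31=64974 → min 26415.
Optimal order: ((M1M2)((M3M4)M5)) with cost 26415.

26415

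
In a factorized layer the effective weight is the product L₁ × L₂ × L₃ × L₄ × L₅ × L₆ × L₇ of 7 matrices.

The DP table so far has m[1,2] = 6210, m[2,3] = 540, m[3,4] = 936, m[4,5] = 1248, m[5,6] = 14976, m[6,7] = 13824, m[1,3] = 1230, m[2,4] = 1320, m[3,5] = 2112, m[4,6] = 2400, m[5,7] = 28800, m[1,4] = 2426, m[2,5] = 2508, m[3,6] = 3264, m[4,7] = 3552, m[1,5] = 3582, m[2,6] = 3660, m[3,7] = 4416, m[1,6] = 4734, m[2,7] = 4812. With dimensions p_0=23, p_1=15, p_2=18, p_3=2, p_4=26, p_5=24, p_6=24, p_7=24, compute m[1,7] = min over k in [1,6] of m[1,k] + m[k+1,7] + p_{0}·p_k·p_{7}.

m[1,7] = min over k∈[1,6] of m[1,k]+m[k+1,7]+p_{0}·p_k·p_{7}.
k=1: 0 + 4812 + 23·15·24 = 13092; k=2: 6210 + 4416 + 23·18·24 = 20562; k=3: 1230 + 3552 + 23·2·24 = 5886; k=4: 2426 + 28800 + 23·26·24 = 45578; k=5: 3582 + 13824 + 23·24·24 = 30654; k=6: 4734 + 0 + 23·24·24 = 17982.
Minimum: 5886 at k=3.

5886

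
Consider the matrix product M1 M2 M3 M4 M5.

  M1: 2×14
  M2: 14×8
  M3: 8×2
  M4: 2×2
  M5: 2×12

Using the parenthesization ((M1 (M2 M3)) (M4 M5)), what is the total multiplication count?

(M2 M3): 14×8 by 8×2 → 14×2, cost 14·8·2 = 224
(M1 (M2 M3)): 2×14 by 14×2 → 2×2, cost 2·14·2 = 56; cumulative 280
(M4 M5): 2×2 by 2×12 → 2×12, cost 2·2·12 = 48
((M1 (M2 M3)) (M4 M5)): 2×2 by 2×12 → 2×12, cost 2·2·12 = 48; cumulative 376
Total: 376 scalar multiplications.

376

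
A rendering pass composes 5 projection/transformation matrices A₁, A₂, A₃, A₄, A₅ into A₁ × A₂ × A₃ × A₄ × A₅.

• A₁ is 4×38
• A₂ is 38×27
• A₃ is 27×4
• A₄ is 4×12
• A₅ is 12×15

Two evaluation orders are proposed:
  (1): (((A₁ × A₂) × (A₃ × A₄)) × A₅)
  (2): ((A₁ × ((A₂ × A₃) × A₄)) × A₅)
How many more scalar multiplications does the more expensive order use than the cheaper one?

1056

Order (1) = (((A₁ × A₂) × (A₃ × A₄)) × A₅): (A₁ × A₂): 4×38 by 38×27 → 4×27, cost 4·38·27 = 4104; (A₃ × A₄): 27×4 by 4×12 → 27×12, cost 27·4·12 = 1296; ((A₁ × A₂) × (A₃ × A₄)): 4×27 by 27×12 → 4×12, cost 4·27·12 = 1296; cumulative 6696; (((A₁ × A₂) × (A₃ × A₄)) × A₅): 4×12 by 12×15 → 4×15, cost 4·12·15 = 720; cumulative 7416. Total 7416.
Order (2) = ((A₁ × ((A₂ × A₃) × A₄)) × A₅): (A₂ × A₃): 38×27 by 27×4 → 38×4, cost 38·27·4 = 4104; ((A₂ × A₃) × A₄): 38×4 by 4×12 → 38×12, cost 38·4·12 = 1824; cumulative 5928; (A₁ × ((A₂ × A₃) × A₄)): 4×38 by 38×12 → 4×12, cost 4·38·12 = 1824; cumulative 7752; ((A₁ × ((A₂ × A₃) × A₄)) × A₅): 4×12 by 12×15 → 4×15, cost 4·12·15 = 720; cumulative 8472. Total 8472.
Difference: |7416 − 8472| = 1056.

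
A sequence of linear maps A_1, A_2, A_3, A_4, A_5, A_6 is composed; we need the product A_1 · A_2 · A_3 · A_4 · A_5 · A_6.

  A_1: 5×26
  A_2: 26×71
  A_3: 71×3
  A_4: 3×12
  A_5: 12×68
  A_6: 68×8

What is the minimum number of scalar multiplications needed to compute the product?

Adjacent pairs: A_1A_2 = 5·26·71 = 9230; A_2A_3 = 26·71·3 = 5538; A_3A_4 = 71·3·12 = 2556; A_4A_5 = 3·12·68 = 2448; A_5A_6 = 12·68·8 = 6528.
Length 3: A_1..A_3: k=1: 0+5538+5·26·3=5928; k=2: 9230+0+5·71·3=10295 → min 5928 | A_2..A_4: k=2: 0+2556+26·71·12=24708; k=3: 5538+0+26·3·12=6474 → min 6474 | A_3..A_5: k=3: 0+2448+71·3·68=16932; k=4: 2556+0+71·12·68=60492 → min 16932 | A_4..A_6: k=4: 0+6528+3·12·8=6816; k=5: 2448+0+3·68·8=4080 → min 4080.
Length 4: A_1..A_4: k=1: 0+6474+5·26·12=8034; k=2: 9230+2556+5·71·12=16046; k=3: 5928+0+5·3·12=6108 → min 6108 | A_2..A_5: k=2: 0+16932+26·71·68=142460; k=3: 5538+2448+26·3·68=13290; k=4: 6474+0+26·12·68=27690 → min 13290 | A_3..A_6: k=3: 0+4080+71·3·8=5784; k=4: 2556+6528+71·12·8=15900; k=5: 16932+0+71·68·8=55556 → min 5784.
Length 5: A_1..A_5: k=1: 0+13290+5·26·68=22130; k=2: 9230+16932+5·71·68=50302; k=3: 5928+2448+5·3·68=9396; k=4: 6108+0+5·12·68=10188 → min 9396 | A_2..A_6: k=2: 0+5784+26·71·8=20552; k=3: 5538+4080+26·3·8=10242; k=4: 6474+6528+26·12·8=15498; k=5: 13290+0+26·68·8=27434 → min 10242.
Length 6: A_1..A_6: k=1: 0+10242+5·26·8=11282; k=2: 9230+5784+5·71·8=17854; k=3: 5928+4080+5·3·8=10128; k=4: 6108+6528+5·12·8=13116; k=5: 9396+0+5·68·8=12116 → min 10128.
Optimal order: ((A_1 · (A_2 · A_3)) · ((A_4 · A_5) · A_6)) with cost 10128.

10128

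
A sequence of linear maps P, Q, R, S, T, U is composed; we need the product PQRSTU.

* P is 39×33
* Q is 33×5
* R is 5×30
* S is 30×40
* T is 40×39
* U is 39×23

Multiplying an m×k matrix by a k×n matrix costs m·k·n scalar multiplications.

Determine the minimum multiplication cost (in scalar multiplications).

29205

Adjacent pairs: PQ = 39·33·5 = 6435; QR = 33·5·30 = 4950; RS = 5·30·40 = 6000; ST = 30·40·39 = 46800; TU = 40·39·23 = 35880.
Length 3: P..R: k=1: 0+4950+39·33·30=43560; k=2: 6435+0+39·5·30=12285 → min 12285 | Q..S: k=2: 0+6000+33·5·40=12600; k=3: 4950+0+33·30·40=44550 → min 12600 | R..T: k=3: 0+46800+5·30·39=52650; k=4: 6000+0+5·40·39=13800 → min 13800 | S..U: k=4: 0+35880+30·40·23=63480; k=5: 46800+0+30·39·23=73710 → min 63480.
Length 4: P..S: k=1: 0+12600+39·33·40=64080; k=2: 6435+6000+39·5·40=20235; k=3: 12285+0+39·30·40=59085 → min 20235 | Q..T: k=2: 0+13800+33·5·39=20235; k=3: 4950+46800+33·30·39=90360; k=4: 12600+0+33·40·39=64080 → min 20235 | R..U: k=3: 0+63480+5·30·23=66930; k=4: 6000+35880+5·40·23=46480; k=5: 13800+0+5·39·23=18285 → min 18285.
Length 5: P..T: k=1: 0+20235+39·33·39=70428; k=2: 6435+13800+39·5·39=27840; k=3: 12285+46800+39·30·39=104715; k=4: 20235+0+39·40·39=81075 → min 27840 | Q..U: k=2: 0+18285+33·5·23=22080; k=3: 4950+63480+33·30·23=91200; k=4: 12600+35880+33·40·23=78840; k=5: 20235+0+33·39·23=49836 → min 22080.
Length 6: P..U: k=1: 0+22080+39·33·23=51681; k=2: 6435+18285+39·5·23=29205; k=3: 12285+63480+39·30·23=102675; k=4: 20235+35880+39·40·23=91995; k=5: 27840+0+39·39·23=62823 → min 29205.
Optimal order: ((PQ)(((RS)T)U)) with cost 29205.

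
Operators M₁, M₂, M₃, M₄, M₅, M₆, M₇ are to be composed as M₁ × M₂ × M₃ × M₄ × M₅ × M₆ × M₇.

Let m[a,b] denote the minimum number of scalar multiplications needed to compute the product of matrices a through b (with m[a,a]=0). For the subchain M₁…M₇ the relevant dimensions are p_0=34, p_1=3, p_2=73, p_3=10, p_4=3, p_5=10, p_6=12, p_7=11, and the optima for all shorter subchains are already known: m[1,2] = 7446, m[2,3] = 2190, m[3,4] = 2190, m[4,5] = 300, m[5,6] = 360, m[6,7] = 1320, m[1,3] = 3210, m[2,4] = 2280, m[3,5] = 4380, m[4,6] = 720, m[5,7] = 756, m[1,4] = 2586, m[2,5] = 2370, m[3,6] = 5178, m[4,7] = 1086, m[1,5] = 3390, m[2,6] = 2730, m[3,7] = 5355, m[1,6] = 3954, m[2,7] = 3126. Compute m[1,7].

m[1,7] = min over k∈[1,6] of m[1,k]+m[k+1,7]+p_{0}·p_k·p_{7}.
k=1: 0 + 3126 + 34·3·11 = 4248; k=2: 7446 + 5355 + 34·73·11 = 40103; k=3: 3210 + 1086 + 34·10·11 = 8036; k=4: 2586 + 756 + 34·3·11 = 4464; k=5: 3390 + 1320 + 34·10·11 = 8450; k=6: 3954 + 0 + 34·12·11 = 8442.
Minimum: 4248 at k=1.

4248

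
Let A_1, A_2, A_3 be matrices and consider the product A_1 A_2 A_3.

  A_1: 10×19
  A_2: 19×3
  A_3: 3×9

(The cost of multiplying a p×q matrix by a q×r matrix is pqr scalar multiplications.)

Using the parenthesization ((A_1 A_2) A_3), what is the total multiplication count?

(A_1 A_2): 10×19 by 19×3 → 10×3, cost 10·19·3 = 570
((A_1 A_2) A_3): 10×3 by 3×9 → 10×9, cost 10·3·9 = 270; cumulative 840
Total: 840 scalar multiplications.

840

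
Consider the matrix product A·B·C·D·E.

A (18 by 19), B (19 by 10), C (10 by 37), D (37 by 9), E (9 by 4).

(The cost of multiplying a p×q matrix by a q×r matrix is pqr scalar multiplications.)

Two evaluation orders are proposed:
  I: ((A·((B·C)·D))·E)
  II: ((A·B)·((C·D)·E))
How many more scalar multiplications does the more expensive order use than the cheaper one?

9253

Order I = ((A·((B·C)·D))·E): (B·C): 19×10 by 10×37 → 19×37, cost 19·10·37 = 7030; ((B·C)·D): 19×37 by 37×9 → 19×9, cost 19·37·9 = 6327; cumulative 13357; (A·((B·C)·D)): 18×19 by 19×9 → 18×9, cost 18·19·9 = 3078; cumulative 16435; ((A·((B·C)·D))·E): 18×9 by 9×4 → 18×4, cost 18·9·4 = 648; cumulative 17083. Total 17083.
Order II = ((A·B)·((C·D)·E)): (A·B): 18×19 by 19×10 → 18×10, cost 18·19·10 = 3420; (C·D): 10×37 by 37×9 → 10×9, cost 10·37·9 = 3330; ((C·D)·E): 10×9 by 9×4 → 10×4, cost 10·9·4 = 360; cumulative 3690; ((A·B)·((C·D)·E)): 18×10 by 10×4 → 18×4, cost 18·10·4 = 720; cumulative 7830. Total 7830.
Difference: |17083 − 7830| = 9253.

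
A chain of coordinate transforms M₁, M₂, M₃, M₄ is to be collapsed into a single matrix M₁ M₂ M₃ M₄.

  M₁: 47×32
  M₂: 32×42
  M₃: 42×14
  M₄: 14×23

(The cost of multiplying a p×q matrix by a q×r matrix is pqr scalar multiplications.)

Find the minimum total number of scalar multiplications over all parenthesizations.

Adjacent pairs: M₁M₂ = 47·32·42 = 63168; M₂M₃ = 32·42·14 = 18816; M₃M₄ = 42·14·23 = 13524.
Length 3: M₁..M₃: k=1: 0+18816+47·32·14=39872; k=2: 63168+0+47·42·14=90804 → min 39872 | M₂..M₄: k=2: 0+13524+32·42·23=44436; k=3: 18816+0+32·14·23=29120 → min 29120.
Length 4: M₁..M₄: k=1: 0+29120+47·32·23=63712; k=2: 63168+13524+47·42·23=122094; k=3: 39872+0+47·14·23=55006 → min 55006.
Optimal order: ((M₁ (M₂ M₃)) M₄) with cost 55006.

55006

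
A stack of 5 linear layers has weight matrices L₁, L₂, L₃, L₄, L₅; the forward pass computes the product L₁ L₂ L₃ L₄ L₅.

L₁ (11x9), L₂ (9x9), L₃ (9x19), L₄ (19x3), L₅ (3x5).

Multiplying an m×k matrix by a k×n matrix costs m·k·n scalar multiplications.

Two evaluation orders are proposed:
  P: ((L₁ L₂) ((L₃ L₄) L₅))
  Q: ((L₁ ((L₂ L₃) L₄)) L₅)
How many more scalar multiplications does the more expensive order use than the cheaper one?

480

Order P = ((L₁ L₂) ((L₃ L₄) L₅)): (L₁ L₂): 11×9 by 9×9 → 11×9, cost 11·9·9 = 891; (L₃ L₄): 9×19 by 19×3 → 9×3, cost 9·19·3 = 513; ((L₃ L₄) L₅): 9×3 by 3×5 → 9×5, cost 9·3·5 = 135; cumulative 648; ((L₁ L₂) ((L₃ L₄) L₅)): 11×9 by 9×5 → 11×5, cost 11·9·5 = 495; cumulative 2034. Total 2034.
Order Q = ((L₁ ((L₂ L₃) L₄)) L₅): (L₂ L₃): 9×9 by 9×19 → 9×19, cost 9·9·19 = 1539; ((L₂ L₃) L₄): 9×19 by 19×3 → 9×3, cost 9·19·3 = 513; cumulative 2052; (L₁ ((L₂ L₃) L₄)): 11×9 by 9×3 → 11×3, cost 11·9·3 = 297; cumulative 2349; ((L₁ ((L₂ L₃) L₄)) L₅): 11×3 by 3×5 → 11×5, cost 11·3·5 = 165; cumulative 2514. Total 2514.
Difference: |2034 − 2514| = 480.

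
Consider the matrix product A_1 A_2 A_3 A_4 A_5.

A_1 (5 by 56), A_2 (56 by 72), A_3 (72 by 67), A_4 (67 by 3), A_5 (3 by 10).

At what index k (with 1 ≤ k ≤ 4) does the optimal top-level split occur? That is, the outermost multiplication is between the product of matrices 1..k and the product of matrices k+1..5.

4

Adjacent pairs: A_1A_2 = 5·56·72 = 20160; A_2A_3 = 56·72·67 = 270144; A_3A_4 = 72·67·3 = 14472; A_4A_5 = 67·3·10 = 2010.
Length 3: A_1..A_3: k=1: 0+270144+5·56·67=288904; k=2: 20160+0+5·72·67=44280 → min 44280 | A_2..A_4: k=2: 0+14472+56·72·3=26568; k=3: 270144+0+56·67·3=281400 → min 26568 | A_3..A_5: k=3: 0+2010+72·67·10=50250; k=4: 14472+0+72·3·10=16632 → min 16632.
Length 4: A_1..A_4: k=1: 0+26568+5·56·3=27408; k=2: 20160+14472+5·72·3=35712; k=3: 44280+0+5·67·3=45285 → min 27408 | A_2..A_5: k=2: 0+16632+56·72·10=56952; k=3: 270144+2010+56·67·10=309674; k=4: 26568+0+56·3·10=28248 → min 28248.
Top-level splits: k=1: (A_1..A_1)·(A_2..A_5) → 0+28248+5·56·10 = 31048; k=2: (A_1..A_2)·(A_3..A_5) → 20160+16632+5·72·10 = 40392; k=3: (A_1..A_3)·(A_4..A_5) → 44280+2010+5·67·10 = 49640; k=4: (A_1..A_4)·(A_5..A_5) → 27408+0+5·3·10 = 27558.
Best split is after A_4, i.e. k = 4.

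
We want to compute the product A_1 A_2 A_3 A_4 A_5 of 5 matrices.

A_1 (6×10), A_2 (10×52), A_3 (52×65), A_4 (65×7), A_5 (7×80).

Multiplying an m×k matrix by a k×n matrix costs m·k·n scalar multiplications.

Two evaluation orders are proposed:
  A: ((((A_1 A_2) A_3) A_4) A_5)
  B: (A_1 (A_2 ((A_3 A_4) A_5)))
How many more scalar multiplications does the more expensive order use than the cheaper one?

Order A = ((((A_1 A_2) A_3) A_4) A_5): (A_1 A_2): 6×10 by 10×52 → 6×52, cost 6·10·52 = 3120; ((A_1 A_2) A_3): 6×52 by 52×65 → 6×65, cost 6·52·65 = 20280; cumulative 23400; (((A_1 A_2) A_3) A_4): 6×65 by 65×7 → 6×7, cost 6·65·7 = 2730; cumulative 26130; ((((A_1 A_2) A_3) A_4) A_5): 6×7 by 7×80 → 6×80, cost 6·7·80 = 3360; cumulative 29490. Total 29490.
Order B = (A_1 (A_2 ((A_3 A_4) A_5))): (A_3 A_4): 52×65 by 65×7 → 52×7, cost 52·65·7 = 23660; ((A_3 A_4) A_5): 52×7 by 7×80 → 52×80, cost 52·7·80 = 29120; cumulative 52780; (A_2 ((A_3 A_4) A_5)): 10×52 by 52×80 → 10×80, cost 10·52·80 = 41600; cumulative 94380; (A_1 (A_2 ((A_3 A_4) A_5))): 6×10 by 10×80 → 6×80, cost 6·10·80 = 4800; cumulative 99180. Total 99180.
Difference: |29490 − 99180| = 69690.

69690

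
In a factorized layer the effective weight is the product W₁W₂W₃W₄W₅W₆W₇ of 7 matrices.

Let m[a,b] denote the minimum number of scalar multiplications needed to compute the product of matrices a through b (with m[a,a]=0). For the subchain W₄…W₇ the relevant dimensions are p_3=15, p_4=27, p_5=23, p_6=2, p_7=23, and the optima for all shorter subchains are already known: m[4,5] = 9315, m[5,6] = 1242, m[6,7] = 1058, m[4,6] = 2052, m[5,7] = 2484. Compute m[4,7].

m[4,7] = min over k∈[4,6] of m[4,k]+m[k+1,7]+p_{3}·p_k·p_{7}.
k=4: 0 + 2484 + 15·27·23 = 11799; k=5: 9315 + 1058 + 15·23·23 = 18308; k=6: 2052 + 0 + 15·2·23 = 2742.
Minimum: 2742 at k=6.

2742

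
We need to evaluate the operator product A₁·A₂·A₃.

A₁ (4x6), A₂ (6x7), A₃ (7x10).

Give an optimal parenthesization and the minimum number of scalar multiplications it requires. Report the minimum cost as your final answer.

(A₁·(A₂·A₃)): cost 660.
((A₁·A₂)·A₃): cost 448.
Optimal: ((A₁·A₂)·A₃) with cost 448.

448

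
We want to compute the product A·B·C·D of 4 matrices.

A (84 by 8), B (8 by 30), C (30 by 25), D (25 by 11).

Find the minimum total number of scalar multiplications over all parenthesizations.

Adjacent pairs: AB = 84·8·30 = 20160; BC = 8·30·25 = 6000; CD = 30·25·11 = 8250.
Length 3: A..C: k=1: 0+6000+84·8·25=22800; k=2: 20160+0+84·30·25=83160 → min 22800 | B..D: k=2: 0+8250+8·30·11=10890; k=3: 6000+0+8·25·11=8200 → min 8200.
Length 4: A..D: k=1: 0+8200+84·8·11=15592; k=2: 20160+8250+84·30·11=56130; k=3: 22800+0+84·25·11=45900 → min 15592.
Optimal order: (A·((B·C)·D)) with cost 15592.

15592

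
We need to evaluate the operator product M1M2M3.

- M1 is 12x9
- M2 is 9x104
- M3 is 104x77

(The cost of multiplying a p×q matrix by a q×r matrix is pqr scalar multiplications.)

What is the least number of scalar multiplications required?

Order (M1(M2M3)): (M2M3): 9×104 by 104×77 → 9×77, cost 9·104·77 = 72072; (M1(M2M3)): 12×9 by 9×77 → 12×77, cost 12·9·77 = 8316; cumulative 80388. Total 80388.
Order ((M1M2)M3): (M1M2): 12×9 by 9×104 → 12×104, cost 12·9·104 = 11232; ((M1M2)M3): 12×104 by 104×77 → 12×77, cost 12·104·77 = 96096; cumulative 107328. Total 107328.
Minimum: 80388.

80388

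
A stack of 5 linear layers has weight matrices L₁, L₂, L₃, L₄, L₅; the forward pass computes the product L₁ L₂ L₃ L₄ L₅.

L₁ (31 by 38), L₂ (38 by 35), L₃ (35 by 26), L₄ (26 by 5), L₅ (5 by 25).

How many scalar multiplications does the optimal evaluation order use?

Adjacent pairs: L₁L₂ = 31·38·35 = 41230; L₂L₃ = 38·35·26 = 34580; L₃L₄ = 35·26·5 = 4550; L₄L₅ = 26·5·25 = 3250.
Length 3: L₁..L₃: k=1: 0+34580+31·38·26=65208; k=2: 41230+0+31·35·26=69440 → min 65208 | L₂..L₄: k=2: 0+4550+38·35·5=11200; k=3: 34580+0+38·26·5=39520 → min 11200 | L₃..L₅: k=3: 0+3250+35·26·25=26000; k=4: 4550+0+35·5·25=8925 → min 8925.
Length 4: L₁..L₄: k=1: 0+11200+31·38·5=17090; k=2: 41230+4550+31·35·5=51205; k=3: 65208+0+31·26·5=69238 → min 17090 | L₂..L₅: k=2: 0+8925+38·35·25=42175; k=3: 34580+3250+38·26·25=62530; k=4: 11200+0+38·5·25=15950 → min 15950.
Length 5: L₁..L₅: k=1: 0+15950+31·38·25=45400; k=2: 41230+8925+31·35·25=77280; k=3: 65208+3250+31·26·25=88608; k=4: 17090+0+31·5·25=20965 → min 20965.
Optimal order: ((L₁ (L₂ (L₃ L₄))) L₅) with cost 20965.

20965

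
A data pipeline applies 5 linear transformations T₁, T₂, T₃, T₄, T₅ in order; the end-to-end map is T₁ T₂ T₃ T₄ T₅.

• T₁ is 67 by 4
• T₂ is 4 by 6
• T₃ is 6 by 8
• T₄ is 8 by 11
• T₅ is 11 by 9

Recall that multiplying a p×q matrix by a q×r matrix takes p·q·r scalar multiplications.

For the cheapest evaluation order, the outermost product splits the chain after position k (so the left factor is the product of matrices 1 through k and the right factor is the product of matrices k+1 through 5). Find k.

1

Adjacent pairs: T₁T₂ = 67·4·6 = 1608; T₂T₃ = 4·6·8 = 192; T₃T₄ = 6·8·11 = 528; T₄T₅ = 8·11·9 = 792.
Length 3: T₁..T₃: k=1: 0+192+67·4·8=2336; k=2: 1608+0+67·6·8=4824 → min 2336 | T₂..T₄: k=2: 0+528+4·6·11=792; k=3: 192+0+4·8·11=544 → min 544 | T₃..T₅: k=3: 0+792+6·8·9=1224; k=4: 528+0+6·11·9=1122 → min 1122.
Length 4: T₁..T₄: k=1: 0+544+67·4·11=3492; k=2: 1608+528+67·6·11=6558; k=3: 2336+0+67·8·11=8232 → min 3492 | T₂..T₅: k=2: 0+1122+4·6·9=1338; k=3: 192+792+4·8·9=1272; k=4: 544+0+4·11·9=940 → min 940.
Top-level splits: k=1: (T₁..T₁)·(T₂..T₅) → 0+940+67·4·9 = 3352; k=2: (T₁..T₂)·(T₃..T₅) → 1608+1122+67·6·9 = 6348; k=3: (T₁..T₃)·(T₄..T₅) → 2336+792+67·8·9 = 7952; k=4: (T₁..T₄)·(T₅..T₅) → 3492+0+67·11·9 = 10125.
Best split is after T₁, i.e. k = 1.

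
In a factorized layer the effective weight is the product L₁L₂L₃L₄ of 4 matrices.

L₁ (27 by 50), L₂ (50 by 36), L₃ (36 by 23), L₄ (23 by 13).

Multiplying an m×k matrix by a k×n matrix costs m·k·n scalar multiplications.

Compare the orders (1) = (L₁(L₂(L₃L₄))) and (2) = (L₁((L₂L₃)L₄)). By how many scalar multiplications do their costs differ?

Order (1) = (L₁(L₂(L₃L₄))): (L₃L₄): 36×23 by 23×13 → 36×13, cost 36·23·13 = 10764; (L₂(L₃L₄)): 50×36 by 36×13 → 50×13, cost 50·36·13 = 23400; cumulative 34164; (L₁(L₂(L₃L₄))): 27×50 by 50×13 → 27×13, cost 27·50·13 = 17550; cumulative 51714. Total 51714.
Order (2) = (L₁((L₂L₃)L₄)): (L₂L₃): 50×36 by 36×23 → 50×23, cost 50·36·23 = 41400; ((L₂L₃)L₄): 50×23 by 23×13 → 50×13, cost 50·23·13 = 14950; cumulative 56350; (L₁((L₂L₃)L₄)): 27×50 by 50×13 → 27×13, cost 27·50·13 = 17550; cumulative 73900. Total 73900.
Difference: |51714 − 73900| = 22186.

22186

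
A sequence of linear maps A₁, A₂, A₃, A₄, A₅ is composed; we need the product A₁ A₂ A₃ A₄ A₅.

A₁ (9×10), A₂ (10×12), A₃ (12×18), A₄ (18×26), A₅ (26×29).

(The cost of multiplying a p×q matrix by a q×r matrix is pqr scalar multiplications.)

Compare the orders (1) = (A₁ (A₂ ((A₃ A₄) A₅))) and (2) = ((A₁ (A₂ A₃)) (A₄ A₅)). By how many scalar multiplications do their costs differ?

Order (1) = (A₁ (A₂ ((A₃ A₄) A₅))): (A₃ A₄): 12×18 by 18×26 → 12×26, cost 12·18·26 = 5616; ((A₃ A₄) A₅): 12×26 by 26×29 → 12×29, cost 12·26·29 = 9048; cumulative 14664; (A₂ ((A₃ A₄) A₅)): 10×12 by 12×29 → 10×29, cost 10·12·29 = 3480; cumulative 18144; (A₁ (A₂ ((A₃ A₄) A₅))): 9×10 by 10×29 → 9×29, cost 9·10·29 = 2610; cumulative 20754. Total 20754.
Order (2) = ((A₁ (A₂ A₃)) (A₄ A₅)): (A₂ A₃): 10×12 by 12×18 → 10×18, cost 10·12·18 = 2160; (A₁ (A₂ A₃)): 9×10 by 10×18 → 9×18, cost 9·10·18 = 1620; cumulative 3780; (A₄ A₅): 18×26 by 26×29 → 18×29, cost 18·26·29 = 13572; ((A₁ (A₂ A₃)) (A₄ A₅)): 9×18 by 18×29 → 9×29, cost 9·18·29 = 4698; cumulative 22050. Total 22050.
Difference: |20754 − 22050| = 1296.

1296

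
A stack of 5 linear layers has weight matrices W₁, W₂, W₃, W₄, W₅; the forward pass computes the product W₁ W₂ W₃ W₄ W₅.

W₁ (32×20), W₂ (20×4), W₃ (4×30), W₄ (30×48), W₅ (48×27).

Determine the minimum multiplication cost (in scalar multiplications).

16960

Adjacent pairs: W₁W₂ = 32·20·4 = 2560; W₂W₃ = 20·4·30 = 2400; W₃W₄ = 4·30·48 = 5760; W₄W₅ = 30·48·27 = 38880.
Length 3: W₁..W₃: k=1: 0+2400+32·20·30=21600; k=2: 2560+0+32·4·30=6400 → min 6400 | W₂..W₄: k=2: 0+5760+20·4·48=9600; k=3: 2400+0+20·30·48=31200 → min 9600 | W₃..W₅: k=3: 0+38880+4·30·27=42120; k=4: 5760+0+4·48·27=10944 → min 10944.
Length 4: W₁..W₄: k=1: 0+9600+32·20·48=40320; k=2: 2560+5760+32·4·48=14464; k=3: 6400+0+32·30·48=52480 → min 14464 | W₂..W₅: k=2: 0+10944+20·4·27=13104; k=3: 2400+38880+20·30·27=57480; k=4: 9600+0+20·48·27=35520 → min 13104.
Length 5: W₁..W₅: k=1: 0+13104+32·20·27=30384; k=2: 2560+10944+32·4·27=16960; k=3: 6400+38880+32·30·27=71200; k=4: 14464+0+32·48·27=55936 → min 16960.
Optimal order: ((W₁ W₂) ((W₃ W₄) W₅)) with cost 16960.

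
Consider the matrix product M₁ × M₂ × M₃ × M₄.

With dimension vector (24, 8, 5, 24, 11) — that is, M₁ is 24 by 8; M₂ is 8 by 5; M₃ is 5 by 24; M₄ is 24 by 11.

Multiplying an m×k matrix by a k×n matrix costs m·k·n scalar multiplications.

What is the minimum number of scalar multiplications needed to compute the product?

Adjacent pairs: M₁M₂ = 24·8·5 = 960; M₂M₃ = 8·5·24 = 960; M₃M₄ = 5·24·11 = 1320.
Length 3: M₁..M₃: k=1: 0+960+24·8·24=5568; k=2: 960+0+24·5·24=3840 → min 3840 | M₂..M₄: k=2: 0+1320+8·5·11=1760; k=3: 960+0+8·24·11=3072 → min 1760.
Length 4: M₁..M₄: k=1: 0+1760+24·8·11=3872; k=2: 960+1320+24·5·11=3600; k=3: 3840+0+24·24·11=10176 → min 3600.
Optimal order: ((M₁ × M₂) × (M₃ × M₄)) with cost 3600.

3600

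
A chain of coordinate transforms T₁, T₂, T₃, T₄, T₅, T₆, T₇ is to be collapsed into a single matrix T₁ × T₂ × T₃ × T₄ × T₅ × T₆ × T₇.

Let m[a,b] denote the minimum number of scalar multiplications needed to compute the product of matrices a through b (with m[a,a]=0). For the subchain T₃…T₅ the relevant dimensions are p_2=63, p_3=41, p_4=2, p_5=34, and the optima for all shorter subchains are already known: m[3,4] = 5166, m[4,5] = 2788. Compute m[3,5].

9450

m[3,5] = min over k∈[3,4] of m[3,k]+m[k+1,5]+p_{2}·p_k·p_{5}.
k=3: 0 + 2788 + 63·41·34 = 90610; k=4: 5166 + 0 + 63·2·34 = 9450.
Minimum: 9450 at k=4.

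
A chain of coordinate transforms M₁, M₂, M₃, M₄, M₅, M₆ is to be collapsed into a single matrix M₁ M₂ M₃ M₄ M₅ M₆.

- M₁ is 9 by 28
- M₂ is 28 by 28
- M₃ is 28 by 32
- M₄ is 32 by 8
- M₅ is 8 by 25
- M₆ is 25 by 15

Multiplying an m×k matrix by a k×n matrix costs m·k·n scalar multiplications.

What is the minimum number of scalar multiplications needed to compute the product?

19536

Adjacent pairs: M₁M₂ = 9·28·28 = 7056; M₂M₃ = 28·28·32 = 25088; M₃M₄ = 28·32·8 = 7168; M₄M₅ = 32·8·25 = 6400; M₅M₆ = 8·25·15 = 3000.
Length 3: M₁..M₃: k=1: 0+25088+9·28·32=33152; k=2: 7056+0+9·28·32=15120 → min 15120 | M₂..M₄: k=2: 0+7168+28·28·8=13440; k=3: 25088+0+28·32·8=32256 → min 13440 | M₃..M₅: k=3: 0+6400+28·32·25=28800; k=4: 7168+0+28·8·25=12768 → min 12768 | M₄..M₆: k=4: 0+3000+32·8·15=6840; k=5: 6400+0+32·25·15=18400 → min 6840.
Length 4: M₁..M₄: k=1: 0+13440+9·28·8=15456; k=2: 7056+7168+9·28·8=16240; k=3: 15120+0+9·32·8=17424 → min 15456 | M₂..M₅: k=2: 0+12768+28·28·25=32368; k=3: 25088+6400+28·32·25=53888; k=4: 13440+0+28·8·25=19040 → min 19040 | M₃..M₆: k=3: 0+6840+28·32·15=20280; k=4: 7168+3000+28·8·15=13528; k=5: 12768+0+28·25·15=23268 → min 13528.
Length 5: M₁..M₅: k=1: 0+19040+9·28·25=25340; k=2: 7056+12768+9·28·25=26124; k=3: 15120+6400+9·32·25=28720; k=4: 15456+0+9·8·25=17256 → min 17256 | M₂..M₆: k=2: 0+13528+28·28·15=25288; k=3: 25088+6840+28·32·15=45368; k=4: 13440+3000+28·8·15=19800; k=5: 19040+0+28·25·15=29540 → min 19800.
Length 6: M₁..M₆: k=1: 0+19800+9·28·15=23580; k=2: 7056+13528+9·28·15=24364; k=3: 15120+6840+9·32·15=26280; k=4: 15456+3000+9·8·15=19536; k=5: 17256+0+9·25·15=20631 → min 19536.
Optimal order: ((M₁ (M₂ (M₃ M₄))) (M₅ M₆)) with cost 19536.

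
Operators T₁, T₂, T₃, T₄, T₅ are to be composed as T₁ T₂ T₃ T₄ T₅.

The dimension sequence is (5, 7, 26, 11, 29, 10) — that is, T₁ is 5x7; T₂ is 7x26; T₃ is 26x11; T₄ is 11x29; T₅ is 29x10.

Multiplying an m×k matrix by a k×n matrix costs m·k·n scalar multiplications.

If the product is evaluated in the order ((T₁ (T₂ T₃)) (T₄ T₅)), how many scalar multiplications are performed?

6127

(T₂ T₃): 7×26 by 26×11 → 7×11, cost 7·26·11 = 2002
(T₁ (T₂ T₃)): 5×7 by 7×11 → 5×11, cost 5·7·11 = 385; cumulative 2387
(T₄ T₅): 11×29 by 29×10 → 11×10, cost 11·29·10 = 3190
((T₁ (T₂ T₃)) (T₄ T₅)): 5×11 by 11×10 → 5×10, cost 5·11·10 = 550; cumulative 6127
Total: 6127 scalar multiplications.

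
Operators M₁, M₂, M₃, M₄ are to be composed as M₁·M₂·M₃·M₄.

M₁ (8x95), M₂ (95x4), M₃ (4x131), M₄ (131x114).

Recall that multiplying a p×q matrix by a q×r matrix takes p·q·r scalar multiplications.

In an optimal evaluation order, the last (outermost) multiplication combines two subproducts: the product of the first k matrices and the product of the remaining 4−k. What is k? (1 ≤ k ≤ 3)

2

Adjacent pairs: M₁M₂ = 8·95·4 = 3040; M₂M₃ = 95·4·131 = 49780; M₃M₄ = 4·131·114 = 59736.
Length 3: M₁..M₃: k=1: 0+49780+8·95·131=149340; k=2: 3040+0+8·4·131=7232 → min 7232 | M₂..M₄: k=2: 0+59736+95·4·114=103056; k=3: 49780+0+95·131·114=1468510 → min 103056.
Top-level splits: k=1: (M₁..M₁)·(M₂..M₄) → 0+103056+8·95·114 = 189696; k=2: (M₁..M₂)·(M₃..M₄) → 3040+59736+8·4·114 = 66424; k=3: (M₁..M₃)·(M₄..M₄) → 7232+0+8·131·114 = 126704.
Best split is after M₂, i.e. k = 2.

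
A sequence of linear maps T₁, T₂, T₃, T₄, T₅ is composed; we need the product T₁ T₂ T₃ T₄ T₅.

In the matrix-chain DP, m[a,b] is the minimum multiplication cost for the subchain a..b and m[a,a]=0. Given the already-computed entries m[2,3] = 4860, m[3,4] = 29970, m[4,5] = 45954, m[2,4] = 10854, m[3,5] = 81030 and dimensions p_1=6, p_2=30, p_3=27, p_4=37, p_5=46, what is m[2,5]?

21066

m[2,5] = min over k∈[2,4] of m[2,k]+m[k+1,5]+p_{1}·p_k·p_{5}.
k=2: 0 + 81030 + 6·30·46 = 89310; k=3: 4860 + 45954 + 6·27·46 = 58266; k=4: 10854 + 0 + 6·37·46 = 21066.
Minimum: 21066 at k=4.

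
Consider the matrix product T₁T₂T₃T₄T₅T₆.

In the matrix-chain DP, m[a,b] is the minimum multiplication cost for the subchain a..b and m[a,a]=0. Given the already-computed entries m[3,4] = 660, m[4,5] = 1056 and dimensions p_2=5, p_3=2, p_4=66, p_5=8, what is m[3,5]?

1136

m[3,5] = min over k∈[3,4] of m[3,k]+m[k+1,5]+p_{2}·p_k·p_{5}.
k=3: 0 + 1056 + 5·2·8 = 1136; k=4: 660 + 0 + 5·66·8 = 3300.
Minimum: 1136 at k=3.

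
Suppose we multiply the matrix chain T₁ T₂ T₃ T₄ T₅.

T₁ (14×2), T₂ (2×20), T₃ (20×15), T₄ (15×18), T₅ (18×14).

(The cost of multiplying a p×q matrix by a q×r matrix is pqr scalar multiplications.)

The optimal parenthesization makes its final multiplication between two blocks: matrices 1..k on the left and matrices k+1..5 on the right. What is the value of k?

1

Adjacent pairs: T₁T₂ = 14·2·20 = 560; T₂T₃ = 2·20·15 = 600; T₃T₄ = 20·15·18 = 5400; T₄T₅ = 15·18·14 = 3780.
Length 3: T₁..T₃: k=1: 0+600+14·2·15=1020; k=2: 560+0+14·20·15=4760 → min 1020 | T₂..T₄: k=2: 0+5400+2·20·18=6120; k=3: 600+0+2·15·18=1140 → min 1140 | T₃..T₅: k=3: 0+3780+20·15·14=7980; k=4: 5400+0+20·18·14=10440 → min 7980.
Length 4: T₁..T₄: k=1: 0+1140+14·2·18=1644; k=2: 560+5400+14·20·18=11000; k=3: 1020+0+14·15·18=4800 → min 1644 | T₂..T₅: k=2: 0+7980+2·20·14=8540; k=3: 600+3780+2·15·14=4800; k=4: 1140+0+2·18·14=1644 → min 1644.
Top-level splits: k=1: (T₁..T₁)·(T₂..T₅) → 0+1644+14·2·14 = 2036; k=2: (T₁..T₂)·(T₃..T₅) → 560+7980+14·20·14 = 12460; k=3: (T₁..T₃)·(T₄..T₅) → 1020+3780+14·15·14 = 7740; k=4: (T₁..T₄)·(T₅..T₅) → 1644+0+14·18·14 = 5172.
Best split is after T₁, i.e. k = 1.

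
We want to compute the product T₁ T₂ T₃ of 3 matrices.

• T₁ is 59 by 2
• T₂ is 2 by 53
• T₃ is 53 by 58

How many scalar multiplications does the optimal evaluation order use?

12992

Order (T₁ (T₂ T₃)): (T₂ T₃): 2×53 by 53×58 → 2×58, cost 2·53·58 = 6148; (T₁ (T₂ T₃)): 59×2 by 2×58 → 59×58, cost 59·2·58 = 6844; cumulative 12992. Total 12992.
Order ((T₁ T₂) T₃): (T₁ T₂): 59×2 by 2×53 → 59×53, cost 59·2·53 = 6254; ((T₁ T₂) T₃): 59×53 by 53×58 → 59×58, cost 59·53·58 = 181366; cumulative 187620. Total 187620.
Minimum: 12992.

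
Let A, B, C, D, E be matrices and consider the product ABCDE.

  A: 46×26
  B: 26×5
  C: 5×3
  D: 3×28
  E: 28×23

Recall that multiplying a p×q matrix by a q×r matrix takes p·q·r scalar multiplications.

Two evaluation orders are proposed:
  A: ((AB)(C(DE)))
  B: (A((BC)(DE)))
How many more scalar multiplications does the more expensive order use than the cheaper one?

18077

Order A = ((AB)(C(DE))): (AB): 46×26 by 26×5 → 46×5, cost 46·26·5 = 5980; (DE): 3×28 by 28×23 → 3×23, cost 3·28·23 = 1932; (C(DE)): 5×3 by 3×23 → 5×23, cost 5·3·23 = 345; cumulative 2277; ((AB)(C(DE))): 46×5 by 5×23 → 46×23, cost 46·5·23 = 5290; cumulative 13547. Total 13547.
Order B = (A((BC)(DE))): (BC): 26×5 by 5×3 → 26×3, cost 26·5·3 = 390; (DE): 3×28 by 28×23 → 3×23, cost 3·28·23 = 1932; ((BC)(DE)): 26×3 by 3×23 → 26×23, cost 26·3·23 = 1794; cumulative 4116; (A((BC)(DE))): 46×26 by 26×23 → 46×23, cost 46·26·23 = 27508; cumulative 31624. Total 31624.
Difference: |13547 − 31624| = 18077.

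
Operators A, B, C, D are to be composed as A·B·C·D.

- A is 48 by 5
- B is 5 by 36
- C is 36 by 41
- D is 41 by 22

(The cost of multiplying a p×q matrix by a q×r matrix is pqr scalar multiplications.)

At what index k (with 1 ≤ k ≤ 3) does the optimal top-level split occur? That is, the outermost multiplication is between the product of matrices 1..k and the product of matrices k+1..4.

Adjacent pairs: AB = 48·5·36 = 8640; BC = 5·36·41 = 7380; CD = 36·41·22 = 32472.
Length 3: A..C: k=1: 0+7380+48·5·41=17220; k=2: 8640+0+48·36·41=79488 → min 17220 | B..D: k=2: 0+32472+5·36·22=36432; k=3: 7380+0+5·41·22=11890 → min 11890.
Top-level splits: k=1: (A..A)·(B..D) → 0+11890+48·5·22 = 17170; k=2: (A..B)·(C..D) → 8640+32472+48·36·22 = 79128; k=3: (A..C)·(D..D) → 17220+0+48·41·22 = 60516.
Best split is after A, i.e. k = 1.

1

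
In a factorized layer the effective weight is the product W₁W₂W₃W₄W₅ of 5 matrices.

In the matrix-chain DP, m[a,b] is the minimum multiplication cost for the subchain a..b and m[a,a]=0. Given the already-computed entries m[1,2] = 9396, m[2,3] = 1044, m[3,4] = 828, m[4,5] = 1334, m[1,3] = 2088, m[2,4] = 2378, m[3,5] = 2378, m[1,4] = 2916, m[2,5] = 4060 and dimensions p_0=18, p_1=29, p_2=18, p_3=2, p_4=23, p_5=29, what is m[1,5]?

m[1,5] = min over k∈[1,4] of m[1,k]+m[k+1,5]+p_{0}·p_k·p_{5}.
k=1: 0 + 4060 + 18·29·29 = 19198; k=2: 9396 + 2378 + 18·18·29 = 21170; k=3: 2088 + 1334 + 18·2·29 = 4466; k=4: 2916 + 0 + 18·23·29 = 14922.
Minimum: 4466 at k=3.

4466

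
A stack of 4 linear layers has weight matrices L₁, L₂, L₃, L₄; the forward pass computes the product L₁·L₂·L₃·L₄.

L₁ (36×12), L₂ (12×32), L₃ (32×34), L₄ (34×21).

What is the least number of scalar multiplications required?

30696

Adjacent pairs: L₁L₂ = 36·12·32 = 13824; L₂L₃ = 12·32·34 = 13056; L₃L₄ = 32·34·21 = 22848.
Length 3: L₁..L₃: k=1: 0+13056+36·12·34=27744; k=2: 13824+0+36·32·34=52992 → min 27744 | L₂..L₄: k=2: 0+22848+12·32·21=30912; k=3: 13056+0+12·34·21=21624 → min 21624.
Length 4: L₁..L₄: k=1: 0+21624+36·12·21=30696; k=2: 13824+22848+36·32·21=60864; k=3: 27744+0+36·34·21=53448 → min 30696.
Optimal order: (L₁·((L₂·L₃)·L₄)) with cost 30696.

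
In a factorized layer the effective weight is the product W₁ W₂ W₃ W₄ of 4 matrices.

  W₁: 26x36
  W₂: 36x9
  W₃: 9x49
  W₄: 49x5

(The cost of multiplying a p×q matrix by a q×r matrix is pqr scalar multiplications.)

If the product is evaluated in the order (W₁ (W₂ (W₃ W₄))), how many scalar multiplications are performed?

8505

(W₃ W₄): 9×49 by 49×5 → 9×5, cost 9·49·5 = 2205
(W₂ (W₃ W₄)): 36×9 by 9×5 → 36×5, cost 36·9·5 = 1620; cumulative 3825
(W₁ (W₂ (W₃ W₄))): 26×36 by 36×5 → 26×5, cost 26·36·5 = 4680; cumulative 8505
Total: 8505 scalar multiplications.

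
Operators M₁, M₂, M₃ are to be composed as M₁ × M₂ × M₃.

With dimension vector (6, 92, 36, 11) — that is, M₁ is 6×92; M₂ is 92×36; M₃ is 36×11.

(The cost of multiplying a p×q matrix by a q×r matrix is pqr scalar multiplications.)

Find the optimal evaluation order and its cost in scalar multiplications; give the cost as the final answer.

22248

(M₁ × (M₂ × M₃)): cost 42504.
((M₁ × M₂) × M₃): cost 22248.
Optimal: ((M₁ × M₂) × M₃) with cost 22248.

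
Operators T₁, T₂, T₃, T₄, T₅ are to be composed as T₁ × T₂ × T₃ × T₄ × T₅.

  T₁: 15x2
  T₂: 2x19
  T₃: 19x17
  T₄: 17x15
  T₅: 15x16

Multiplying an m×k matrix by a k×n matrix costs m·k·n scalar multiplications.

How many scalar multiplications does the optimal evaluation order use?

Adjacent pairs: T₁T₂ = 15·2·19 = 570; T₂T₃ = 2·19·17 = 646; T₃T₄ = 19·17·15 = 4845; T₄T₅ = 17·15·16 = 4080.
Length 3: T₁..T₃: k=1: 0+646+15·2·17=1156; k=2: 570+0+15·19·17=5415 → min 1156 | T₂..T₄: k=2: 0+4845+2·19·15=5415; k=3: 646+0+2·17·15=1156 → min 1156 | T₃..T₅: k=3: 0+4080+19·17·16=9248; k=4: 4845+0+19·15·16=9405 → min 9248.
Length 4: T₁..T₄: k=1: 0+1156+15·2·15=1606; k=2: 570+4845+15·19·15=9690; k=3: 1156+0+15·17·15=4981 → min 1606 | T₂..T₅: k=2: 0+9248+2·19·16=9856; k=3: 646+4080+2·17·16=5270; k=4: 1156+0+2·15·16=1636 → min 1636.
Length 5: T₁..T₅: k=1: 0+1636+15·2·16=2116; k=2: 570+9248+15·19·16=14378; k=3: 1156+4080+15·17·16=9316; k=4: 1606+0+15·15·16=5206 → min 2116.
Optimal order: (T₁ × (((T₂ × T₃) × T₄) × T₅)) with cost 2116.

2116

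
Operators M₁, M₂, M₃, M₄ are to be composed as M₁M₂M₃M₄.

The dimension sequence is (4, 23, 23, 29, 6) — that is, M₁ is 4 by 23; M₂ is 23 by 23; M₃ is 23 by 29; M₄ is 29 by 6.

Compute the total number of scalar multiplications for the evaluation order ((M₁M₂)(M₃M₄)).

(M₁M₂): 4×23 by 23×23 → 4×23, cost 4·23·23 = 2116
(M₃M₄): 23×29 by 29×6 → 23×6, cost 23·29·6 = 4002
((M₁M₂)(M₃M₄)): 4×23 by 23×6 → 4×6, cost 4·23·6 = 552; cumulative 6670
Total: 6670 scalar multiplications.

6670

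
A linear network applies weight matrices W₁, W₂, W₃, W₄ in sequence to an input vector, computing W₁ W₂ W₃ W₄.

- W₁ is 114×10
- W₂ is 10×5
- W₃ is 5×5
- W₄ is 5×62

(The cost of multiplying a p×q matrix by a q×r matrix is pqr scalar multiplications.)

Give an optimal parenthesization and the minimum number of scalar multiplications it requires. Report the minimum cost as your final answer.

41290

Adjacent pairs: W₁W₂ = 114·10·5 = 5700; W₂W₃ = 10·5·5 = 250; W₃W₄ = 5·5·62 = 1550.
Length 3: W₁..W₃: k=1: 0+250+114·10·5=5950; k=2: 5700+0+114·5·5=8550 → min 5950 | W₂..W₄: k=2: 0+1550+10·5·62=4650; k=3: 250+0+10·5·62=3350 → min 3350.
Length 4: W₁..W₄: k=1: 0+3350+114·10·62=74030; k=2: 5700+1550+114·5·62=42590; k=3: 5950+0+114·5·62=41290 → min 41290.
Optimal parenthesization: ((W₁ (W₂ W₃)) W₄) with cost 41290.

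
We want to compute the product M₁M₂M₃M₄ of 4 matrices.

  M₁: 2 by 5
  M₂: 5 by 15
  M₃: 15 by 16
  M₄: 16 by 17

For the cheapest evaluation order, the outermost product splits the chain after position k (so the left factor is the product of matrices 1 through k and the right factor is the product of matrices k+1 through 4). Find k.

Adjacent pairs: M₁M₂ = 2·5·15 = 150; M₂M₃ = 5·15·16 = 1200; M₃M₄ = 15·16·17 = 4080.
Length 3: M₁..M₃: k=1: 0+1200+2·5·16=1360; k=2: 150+0+2·15·16=630 → min 630 | M₂..M₄: k=2: 0+4080+5·15·17=5355; k=3: 1200+0+5·16·17=2560 → min 2560.
Top-level splits: k=1: (M₁..M₁)·(M₂..M₄) → 0+2560+2·5·17 = 2730; k=2: (M₁..M₂)·(M₃..M₄) → 150+4080+2·15·17 = 4740; k=3: (M₁..M₃)·(M₄..M₄) → 630+0+2·16·17 = 1174.
Best split is after M₃, i.e. k = 3.

3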